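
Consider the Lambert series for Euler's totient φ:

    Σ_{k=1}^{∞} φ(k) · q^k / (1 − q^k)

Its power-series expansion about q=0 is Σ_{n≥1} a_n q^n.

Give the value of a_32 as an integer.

d|32:{1,2,4,8,16,32}  Σφ=1+1+2+4+8+16=32

a_32 = 32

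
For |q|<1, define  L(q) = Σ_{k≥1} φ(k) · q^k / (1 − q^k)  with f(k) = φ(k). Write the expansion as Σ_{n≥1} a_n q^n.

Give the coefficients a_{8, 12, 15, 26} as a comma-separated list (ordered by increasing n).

d|8:{8,4,2,1}  Σφ=4+2+1+1=8
d|12:{1,2,3,4,6,12}  Σφ=1+1+2+2+2+4=12
n=15: 15·1 5·3 3·5 1·15  φ→[8+4+2+1]=15
[q^26] φ(26)=12,φ(13)=12,φ(2)=1,φ(1)=1 ⇒ 26

8, 12, 15, 26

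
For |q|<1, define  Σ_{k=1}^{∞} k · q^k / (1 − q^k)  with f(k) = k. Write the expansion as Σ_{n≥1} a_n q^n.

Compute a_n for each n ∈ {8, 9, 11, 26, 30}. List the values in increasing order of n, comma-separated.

15, 13, 12, 42, 72

d|8:{8,4,2,1}  Σf=8+4+2+1=15
q^9  k|9↦f(k): 9:9 3:3 1:1  a_9=13
q^11  k|11↦f(k): 11:11 1:1  a_11=12
[q^26] f(1)=1,f(2)=2,f(13)=13,f(26)=26 ⇒ 42
d|30:{1,2,3,5,6,10,15,30}  Σf=1+2+3+5+6+10+15+30=72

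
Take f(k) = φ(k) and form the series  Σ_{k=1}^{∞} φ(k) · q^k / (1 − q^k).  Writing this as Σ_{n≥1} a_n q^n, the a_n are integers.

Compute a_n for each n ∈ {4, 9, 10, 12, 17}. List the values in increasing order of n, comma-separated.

[q^4] φ(1)=1,φ(2)=1,φ(4)=2 ⇒ 4
q^9  k|9↦φ(k): 1:1 3:2 9:6  a_9=9
d|10:{10,5,2,1}  Σφ=4+4+1+1=10
d|12:{12,6,4,3,2,1}  Σφ=4+2+2+2+1+1=12
q^17  k|17↦φ(k): 17:16 1:1  a_17=17

4, 9, 10, 12, 17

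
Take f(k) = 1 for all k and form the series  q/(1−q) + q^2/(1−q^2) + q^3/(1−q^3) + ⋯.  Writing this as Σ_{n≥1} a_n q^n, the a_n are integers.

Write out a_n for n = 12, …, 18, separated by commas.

6, 2, 4, 4, 5, 2, 6

d|12:{12,6,4,3,2,1}  Σf=1+1+1+1+1+1=6
q^13  k|13↦f(k): 1:1 13:1  a_13=2
q^14  k|14↦f(k): 1:1 2:1 7:1 14:1  a_14=4
n=15: 15·1 5·3 3·5 1·15  f→[1+1+1+1]=4
q^16  k|16↦f(k): 16:1 8:1 4:1 2:1 1:1  a_16=5
n=17: 1·17 17·1  f→[1+1]=2
q^18  k|18↦f(k): 18:1 9:1 6:1 3:1 2:1 1:1  a_18=6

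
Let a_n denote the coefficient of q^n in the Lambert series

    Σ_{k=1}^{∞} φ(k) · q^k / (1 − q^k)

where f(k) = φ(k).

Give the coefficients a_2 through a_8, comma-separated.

n=2: 1·2 2·1  φ→[1+1]=2
n=3: 1·3 3·1  φ→[1+2]=3
[q^4] φ(4)=2,φ(2)=1,φ(1)=1 ⇒ 4
d|5:{1,5}  Σφ=1+4=5
d|6:{6,3,2,1}  Σφ=2+2+1+1=6
[q^7] φ(1)=1,φ(7)=6 ⇒ 7
d|8:{8,4,2,1}  Σφ=4+2+1+1=8

2, 3, 4, 5, 6, 7, 8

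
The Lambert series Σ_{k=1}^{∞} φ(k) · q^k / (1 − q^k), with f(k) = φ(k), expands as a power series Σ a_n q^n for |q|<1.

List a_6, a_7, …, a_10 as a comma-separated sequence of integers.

q^6  k|6↦φ(k): 6:2 3:2 2:1 1:1  a_6=6
q^7  k|7↦φ(k): 1:1 7:6  a_7=7
d|8:{1,2,4,8}  Σφ=1+1+2+4=8
n=9: 9·1 3·3 1·9  φ→[6+2+1]=9
d|10:{10,5,2,1}  Σφ=4+4+1+1=10

6, 7, 8, 9, 10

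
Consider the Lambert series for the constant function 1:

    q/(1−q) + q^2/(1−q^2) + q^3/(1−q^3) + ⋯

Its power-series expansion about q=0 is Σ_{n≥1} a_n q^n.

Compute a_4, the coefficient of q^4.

n=4: 4·1 2·2 1·4  f→[1+1+1]=3

a_4 = 3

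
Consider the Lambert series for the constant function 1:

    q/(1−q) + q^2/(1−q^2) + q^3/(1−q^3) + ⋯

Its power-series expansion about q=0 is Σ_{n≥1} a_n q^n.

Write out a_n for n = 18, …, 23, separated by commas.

6, 2, 6, 4, 4, 2

d|18:{1,2,3,6,9,18}  Σf=1+1+1+1+1+1=6
d|19:{1,19}  Σf=1+1=2
[q^20] f(1)=1,f(2)=1,f(4)=1,f(5)=1,f(10)=1,f(20)=1 ⇒ 6
n=21: 1·21 3·7 7·3 21·1  f→[1+1+1+1]=4
d|22:{1,2,11,22}  Σf=1+1+1+1=4
[q^23] f(23)=1,f(1)=1 ⇒ 2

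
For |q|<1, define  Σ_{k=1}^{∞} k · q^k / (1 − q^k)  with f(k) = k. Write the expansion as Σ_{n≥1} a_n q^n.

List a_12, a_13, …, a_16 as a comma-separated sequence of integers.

n=12: 12·1 6·2 4·3 3·4 2·6 1·12  f→[12+6+4+3+2+1]=28
d|13:{1,13}  Σf=1+13=14
n=14: 1·14 2·7 7·2 14·1  f→[1+2+7+14]=24
n=15: 15·1 5·3 3·5 1·15  f→[15+5+3+1]=24
d|16:{16,8,4,2,1}  Σf=16+8+4+2+1=31

28, 14, 24, 24, 31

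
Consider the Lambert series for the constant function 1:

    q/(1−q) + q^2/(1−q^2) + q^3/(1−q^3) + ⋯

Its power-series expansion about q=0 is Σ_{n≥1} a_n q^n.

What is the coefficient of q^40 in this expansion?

q^40  k|40↦f(k): 40:1 20:1 10:1 8:1 5:1 4:1 2:1 1:1  a_40=8

a_40 = 8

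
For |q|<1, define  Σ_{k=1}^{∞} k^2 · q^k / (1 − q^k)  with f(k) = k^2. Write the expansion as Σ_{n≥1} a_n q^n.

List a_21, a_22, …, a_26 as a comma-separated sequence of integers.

q^21  k|21↦f(k): 1:1 3:9 7:49 21:441  a_21=500
[q^22] f(1)=1,f(2)=4,f(11)=121,f(22)=484 ⇒ 610
d|23:{1,23}  Σf=1+529=530
[q^24] f(1)=1,f(2)=4,f(3)=9,f(4)=16,f(6)=36,f(8)=64,f(12)=144,f(24)=576 ⇒ 850
q^25  k|25↦f(k): 25:625 5:25 1:1  a_25=651
d|26:{26,13,2,1}  Σf=676+169+4+1=850

500, 610, 530, 850, 651, 850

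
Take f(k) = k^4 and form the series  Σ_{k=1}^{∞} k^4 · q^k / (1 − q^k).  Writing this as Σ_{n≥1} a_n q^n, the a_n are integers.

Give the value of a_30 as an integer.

a_30 = 872644

n=30: 30·1 15·2 10·3 6·5 5·6 3·10 2·15 1·30  f→[810000+50625+10000+1296+625+81+16+1]=872644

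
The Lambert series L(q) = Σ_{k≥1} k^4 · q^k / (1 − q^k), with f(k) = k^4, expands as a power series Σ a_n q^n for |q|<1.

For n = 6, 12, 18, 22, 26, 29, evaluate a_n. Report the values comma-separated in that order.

1394, 22386, 112931, 248914, 485554, 707282

[q^6] f(6)=1296,f(3)=81,f(2)=16,f(1)=1 ⇒ 1394
[q^12] f(12)=20736,f(6)=1296,f(4)=256,f(3)=81,f(2)=16,f(1)=1 ⇒ 22386
[q^18] f(18)=104976,f(9)=6561,f(6)=1296,f(3)=81,f(2)=16,f(1)=1 ⇒ 112931
[q^22] f(22)=234256,f(11)=14641,f(2)=16,f(1)=1 ⇒ 248914
d|26:{1,2,13,26}  Σf=1+16+28561+456976=485554
n=29: 1·29 29·1  f→[1+707281]=707282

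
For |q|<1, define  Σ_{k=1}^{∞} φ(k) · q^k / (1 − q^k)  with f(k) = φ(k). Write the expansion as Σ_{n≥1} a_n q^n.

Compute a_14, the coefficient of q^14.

n=14: 1·14 2·7 7·2 14·1  φ→[1+1+6+6]=14

a_14 = 14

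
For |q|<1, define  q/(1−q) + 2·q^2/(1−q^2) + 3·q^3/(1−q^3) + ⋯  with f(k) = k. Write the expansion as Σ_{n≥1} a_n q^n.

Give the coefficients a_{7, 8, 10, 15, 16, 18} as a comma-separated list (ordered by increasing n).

[q^7] f(1)=1,f(7)=7 ⇒ 8
[q^8] f(1)=1,f(2)=2,f(4)=4,f(8)=8 ⇒ 15
n=10: 10·1 5·2 2·5 1·10  f→[10+5+2+1]=18
q^15  k|15↦f(k): 15:15 5:5 3:3 1:1  a_15=24
n=16: 16·1 8·2 4·4 2·8 1·16  f→[16+8+4+2+1]=31
[q^18] f(1)=1,f(2)=2,f(3)=3,f(6)=6,f(9)=9,f(18)=18 ⇒ 39

8, 15, 18, 24, 31, 39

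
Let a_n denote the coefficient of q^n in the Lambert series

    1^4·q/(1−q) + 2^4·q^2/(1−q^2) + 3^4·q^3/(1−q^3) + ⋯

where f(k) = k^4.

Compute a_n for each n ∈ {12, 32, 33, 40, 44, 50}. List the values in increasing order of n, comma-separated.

q^12  k|12↦f(k): 12:20736 6:1296 4:256 3:81 2:16 1:1  a_12=22386
[q^32] f(32)=1048576,f(16)=65536,f(8)=4096,f(4)=256,f(2)=16,f(1)=1 ⇒ 1118481
[q^33] f(1)=1,f(3)=81,f(11)=14641,f(33)=1185921 ⇒ 1200644
[q^40] f(1)=1,f(2)=16,f(4)=256,f(5)=625,f(8)=4096,f(10)=10000,f(20)=160000,f(40)=2560000 ⇒ 2734994
n=44: 44·1 22·2 11·4 4·11 2·22 1·44  f→[3748096+234256+14641+256+16+1]=3997266
q^50  k|50↦f(k): 1:1 2:16 5:625 10:10000 25:390625 50:6250000  a_50=6651267

22386, 1118481, 1200644, 2734994, 3997266, 6651267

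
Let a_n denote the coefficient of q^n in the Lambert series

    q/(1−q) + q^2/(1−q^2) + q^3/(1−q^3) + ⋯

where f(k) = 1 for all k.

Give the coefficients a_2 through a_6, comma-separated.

2, 2, 3, 2, 4

d|2:{2,1}  Σf=1+1=2
d|3:{1,3}  Σf=1+1=2
d|4:{4,2,1}  Σf=1+1+1=3
q^5  k|5↦f(k): 1:1 5:1  a_5=2
n=6: 6·1 3·2 2·3 1·6  f→[1+1+1+1]=4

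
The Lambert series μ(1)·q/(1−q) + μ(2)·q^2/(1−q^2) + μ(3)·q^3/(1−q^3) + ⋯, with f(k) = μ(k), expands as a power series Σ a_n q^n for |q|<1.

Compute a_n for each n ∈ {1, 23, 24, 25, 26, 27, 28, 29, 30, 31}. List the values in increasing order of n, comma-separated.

1, 0, 0, 0, 0, 0, 0, 0, 0, 0

[q^1] μ(1)=1 ⇒ 1
[q^23] μ(23)=-1,μ(1)=1 ⇒ 0
n=24: 1·24 2·12 3·8 4·6 6·4 8·3 12·2 24·1  μ→[1+(-1)+(-1)+0+1+0+0+0]=0
q^25  k|25↦μ(k): 1:1 5:-1 25:0  a_25=0
d|26:{1,2,13,26}  Σμ=1+(-1)+(-1)+1=0
[q^27] μ(27)=0,μ(9)=0,μ(3)=-1,μ(1)=1 ⇒ 0
n=28: 28·1 14·2 7·4 4·7 2·14 1·28  μ→[0+1+(-1)+0+(-1)+1]=0
d|29:{29,1}  Σμ=(-1)+1=0
n=30: 30·1 15·2 10·3 6·5 5·6 3·10 2·15 1·30  μ→[(-1)+1+1+1+(-1)+(-1)+(-1)+1]=0
[q^31] μ(31)=-1,μ(1)=1 ⇒ 0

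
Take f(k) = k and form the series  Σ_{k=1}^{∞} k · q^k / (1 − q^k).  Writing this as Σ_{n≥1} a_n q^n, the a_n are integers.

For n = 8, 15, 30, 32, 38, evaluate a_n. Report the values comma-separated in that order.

[q^8] f(1)=1,f(2)=2,f(4)=4,f(8)=8 ⇒ 15
n=15: 1·15 3·5 5·3 15·1  f→[1+3+5+15]=24
[q^30] f(1)=1,f(2)=2,f(3)=3,f(5)=5,f(6)=6,f(10)=10,f(15)=15,f(30)=30 ⇒ 72
d|32:{32,16,8,4,2,1}  Σf=32+16+8+4+2+1=63
d|38:{1,2,19,38}  Σf=1+2+19+38=60

15, 24, 72, 63, 60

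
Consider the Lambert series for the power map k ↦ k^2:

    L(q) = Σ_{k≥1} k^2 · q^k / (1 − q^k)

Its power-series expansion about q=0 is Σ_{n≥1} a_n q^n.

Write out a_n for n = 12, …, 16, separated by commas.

q^12  k|12↦f(k): 12:144 6:36 4:16 3:9 2:4 1:1  a_12=210
d|13:{13,1}  Σf=169+1=170
d|14:{1,2,7,14}  Σf=1+4+49+196=250
d|15:{15,5,3,1}  Σf=225+25+9+1=260
[q^16] f(16)=256,f(8)=64,f(4)=16,f(2)=4,f(1)=1 ⇒ 341

210, 170, 250, 260, 341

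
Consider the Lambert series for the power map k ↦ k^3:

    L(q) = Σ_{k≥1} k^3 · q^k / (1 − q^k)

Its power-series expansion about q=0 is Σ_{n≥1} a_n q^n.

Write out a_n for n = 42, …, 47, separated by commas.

86688, 79508, 97236, 95382, 109512, 103824

q^42  k|42↦f(k): 42:74088 21:9261 14:2744 7:343 6:216 3:27 2:8 1:1  a_42=86688
n=43: 43·1 1·43  f→[79507+1]=79508
q^44  k|44↦f(k): 1:1 2:8 4:64 11:1331 22:10648 44:85184  a_44=97236
d|45:{1,3,5,9,15,45}  Σf=1+27+125+729+3375+91125=95382
d|46:{46,23,2,1}  Σf=97336+12167+8+1=109512
[q^47] f(47)=103823,f(1)=1 ⇒ 103824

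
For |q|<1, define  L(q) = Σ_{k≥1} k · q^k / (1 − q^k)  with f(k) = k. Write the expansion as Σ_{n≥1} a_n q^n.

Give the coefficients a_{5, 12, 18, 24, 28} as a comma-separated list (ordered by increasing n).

n=5: 5·1 1·5  f→[5+1]=6
[q^12] f(1)=1,f(2)=2,f(3)=3,f(4)=4,f(6)=6,f(12)=12 ⇒ 28
q^18  k|18↦f(k): 1:1 2:2 3:3 6:6 9:9 18:18  a_18=39
d|24:{24,12,8,6,4,3,2,1}  Σf=24+12+8+6+4+3+2+1=60
q^28  k|28↦f(k): 1:1 2:2 4:4 7:7 14:14 28:28  a_28=56

6, 28, 39, 60, 56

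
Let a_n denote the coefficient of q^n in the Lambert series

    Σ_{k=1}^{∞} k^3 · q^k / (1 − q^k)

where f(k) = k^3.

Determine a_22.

a_22 = 11988

n=22: 1·22 2·11 11·2 22·1  f→[1+8+1331+10648]=11988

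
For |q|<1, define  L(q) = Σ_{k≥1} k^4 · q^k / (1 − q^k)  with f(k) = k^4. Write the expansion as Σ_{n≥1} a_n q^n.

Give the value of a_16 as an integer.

a_16 = 69905

q^16  k|16↦f(k): 1:1 2:16 4:256 8:4096 16:65536  a_16=69905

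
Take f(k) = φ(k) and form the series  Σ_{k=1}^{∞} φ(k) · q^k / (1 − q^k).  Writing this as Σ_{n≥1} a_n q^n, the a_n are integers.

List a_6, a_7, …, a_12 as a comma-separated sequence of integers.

q^6  k|6↦φ(k): 1:1 2:1 3:2 6:2  a_6=6
q^7  k|7↦φ(k): 7:6 1:1  a_7=7
d|8:{1,2,4,8}  Σφ=1+1+2+4=8
n=9: 9·1 3·3 1·9  φ→[6+2+1]=9
q^10  k|10↦φ(k): 1:1 2:1 5:4 10:4  a_10=10
q^11  k|11↦φ(k): 1:1 11:10  a_11=11
n=12: 12·1 6·2 4·3 3·4 2·6 1·12  φ→[4+2+2+2+1+1]=12

6, 7, 8, 9, 10, 11, 12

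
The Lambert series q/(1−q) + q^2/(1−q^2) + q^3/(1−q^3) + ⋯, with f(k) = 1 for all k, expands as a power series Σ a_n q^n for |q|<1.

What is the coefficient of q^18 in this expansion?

d|18:{18,9,6,3,2,1}  Σf=1+1+1+1+1+1=6

a_18 = 6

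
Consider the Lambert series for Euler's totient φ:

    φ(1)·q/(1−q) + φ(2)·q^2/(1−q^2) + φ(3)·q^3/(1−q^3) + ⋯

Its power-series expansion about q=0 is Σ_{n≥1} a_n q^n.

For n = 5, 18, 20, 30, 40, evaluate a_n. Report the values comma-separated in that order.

d|5:{1,5}  Σφ=1+4=5
[q^18] φ(1)=1,φ(2)=1,φ(3)=2,φ(6)=2,φ(9)=6,φ(18)=6 ⇒ 18
d|20:{20,10,5,4,2,1}  Σφ=8+4+4+2+1+1=20
d|30:{30,15,10,6,5,3,2,1}  Σφ=8+8+4+2+4+2+1+1=30
q^40  k|40↦φ(k): 1:1 2:1 4:2 5:4 8:4 10:4 20:8 40:16  a_40=40

5, 18, 20, 30, 40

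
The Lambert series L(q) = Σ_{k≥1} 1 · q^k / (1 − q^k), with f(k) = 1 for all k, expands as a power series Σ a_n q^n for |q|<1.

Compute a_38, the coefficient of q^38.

q^38  k|38↦f(k): 38:1 19:1 2:1 1:1  a_38=4

a_38 = 4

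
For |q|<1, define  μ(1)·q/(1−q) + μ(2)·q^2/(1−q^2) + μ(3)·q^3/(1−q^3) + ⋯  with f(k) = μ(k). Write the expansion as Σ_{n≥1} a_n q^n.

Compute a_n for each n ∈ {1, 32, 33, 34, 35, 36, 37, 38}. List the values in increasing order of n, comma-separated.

1, 0, 0, 0, 0, 0, 0, 0

q^1  k|1↦μ(k): 1:1  a_1=1
q^32  k|32↦μ(k): 1:1 2:-1 4:0 8:0 16:0 32:0  a_32=0
q^33  k|33↦μ(k): 33:1 11:-1 3:-1 1:1  a_33=0
q^34  k|34↦μ(k): 1:1 2:-1 17:-1 34:1  a_34=0
q^35  k|35↦μ(k): 35:1 7:-1 5:-1 1:1  a_35=0
n=36: 1·36 2·18 3·12 4·9 6·6 9·4 12·3 18·2 36·1  μ→[1+(-1)+(-1)+0+1+0+0+0+0]=0
q^37  k|37↦μ(k): 1:1 37:-1  a_37=0
n=38: 38·1 19·2 2·19 1·38  μ→[1+(-1)+(-1)+1]=0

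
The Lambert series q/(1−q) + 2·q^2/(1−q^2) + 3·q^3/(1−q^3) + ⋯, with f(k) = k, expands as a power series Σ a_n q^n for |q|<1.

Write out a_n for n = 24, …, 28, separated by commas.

d|24:{1,2,3,4,6,8,12,24}  Σf=1+2+3+4+6+8+12+24=60
q^25  k|25↦f(k): 25:25 5:5 1:1  a_25=31
d|26:{26,13,2,1}  Σf=26+13+2+1=42
q^27  k|27↦f(k): 1:1 3:3 9:9 27:27  a_27=40
q^28  k|28↦f(k): 28:28 14:14 7:7 4:4 2:2 1:1  a_28=56

60, 31, 42, 40, 56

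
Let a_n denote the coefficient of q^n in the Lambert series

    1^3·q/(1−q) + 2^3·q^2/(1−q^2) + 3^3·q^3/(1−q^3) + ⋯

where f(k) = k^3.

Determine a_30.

a_30 = 31752

q^30  k|30↦f(k): 30:27000 15:3375 10:1000 6:216 5:125 3:27 2:8 1:1  a_30=31752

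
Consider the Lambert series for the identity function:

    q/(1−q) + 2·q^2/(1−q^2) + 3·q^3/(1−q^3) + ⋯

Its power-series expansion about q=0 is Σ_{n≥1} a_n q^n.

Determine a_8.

a_8 = 15

d|8:{1,2,4,8}  Σf=1+2+4+8=15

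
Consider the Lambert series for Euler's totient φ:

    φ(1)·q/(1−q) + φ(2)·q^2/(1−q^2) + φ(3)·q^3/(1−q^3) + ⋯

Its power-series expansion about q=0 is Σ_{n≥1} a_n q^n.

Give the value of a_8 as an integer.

d|8:{8,4,2,1}  Σφ=4+2+1+1=8

a_8 = 8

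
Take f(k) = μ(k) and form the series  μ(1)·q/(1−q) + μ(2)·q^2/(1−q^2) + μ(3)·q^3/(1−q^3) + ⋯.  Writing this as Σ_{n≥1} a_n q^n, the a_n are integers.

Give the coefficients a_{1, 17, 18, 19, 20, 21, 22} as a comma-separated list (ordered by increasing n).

q^1  k|1↦μ(k): 1:1  a_1=1
d|17:{1,17}  Σμ=1+(-1)=0
d|18:{1,2,3,6,9,18}  Σμ=1+(-1)+(-1)+1+0+0=0
[q^19] μ(1)=1,μ(19)=-1 ⇒ 0
q^20  k|20↦μ(k): 1:1 2:-1 4:0 5:-1 10:1 20:0  a_20=0
d|21:{21,7,3,1}  Σμ=1+(-1)+(-1)+1=0
q^22  k|22↦μ(k): 1:1 2:-1 11:-1 22:1  a_22=0

1, 0, 0, 0, 0, 0, 0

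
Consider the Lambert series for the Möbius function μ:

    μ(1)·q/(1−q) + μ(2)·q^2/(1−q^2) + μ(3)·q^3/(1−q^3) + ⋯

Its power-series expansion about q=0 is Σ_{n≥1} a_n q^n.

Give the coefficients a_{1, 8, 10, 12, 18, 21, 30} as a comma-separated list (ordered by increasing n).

1, 0, 0, 0, 0, 0, 0

d|1:{1}  Σμ=1=1
n=8: 8·1 4·2 2·4 1·8  μ→[0+0+(-1)+1]=0
[q^10] μ(1)=1,μ(2)=-1,μ(5)=-1,μ(10)=1 ⇒ 0
d|12:{1,2,3,4,6,12}  Σμ=1+(-1)+(-1)+0+1+0=0
d|18:{1,2,3,6,9,18}  Σμ=1+(-1)+(-1)+1+0+0=0
q^21  k|21↦μ(k): 21:1 7:-1 3:-1 1:1  a_21=0
d|30:{1,2,3,5,6,10,15,30}  Σμ=1+(-1)+(-1)+(-1)+1+1+1+(-1)=0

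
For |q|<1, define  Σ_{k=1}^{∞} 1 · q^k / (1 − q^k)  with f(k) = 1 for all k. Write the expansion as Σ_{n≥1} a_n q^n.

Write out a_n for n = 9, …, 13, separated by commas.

q^9  k|9↦f(k): 9:1 3:1 1:1  a_9=3
d|10:{10,5,2,1}  Σf=1+1+1+1=4
d|11:{1,11}  Σf=1+1=2
d|12:{1,2,3,4,6,12}  Σf=1+1+1+1+1+1=6
d|13:{13,1}  Σf=1+1=2

3, 4, 2, 6, 2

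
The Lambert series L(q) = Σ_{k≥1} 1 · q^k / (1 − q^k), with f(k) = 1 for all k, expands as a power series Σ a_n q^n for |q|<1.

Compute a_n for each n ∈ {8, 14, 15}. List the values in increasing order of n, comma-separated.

[q^8] f(8)=1,f(4)=1,f(2)=1,f(1)=1 ⇒ 4
n=14: 1·14 2·7 7·2 14·1  f→[1+1+1+1]=4
n=15: 1·15 3·5 5·3 15·1  f→[1+1+1+1]=4

4, 4, 4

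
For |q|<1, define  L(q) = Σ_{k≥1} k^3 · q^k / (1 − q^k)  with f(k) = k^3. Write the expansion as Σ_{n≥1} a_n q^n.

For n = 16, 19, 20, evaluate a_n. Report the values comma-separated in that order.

4681, 6860, 9198

d|16:{1,2,4,8,16}  Σf=1+8+64+512+4096=4681
d|19:{1,19}  Σf=1+6859=6860
d|20:{1,2,4,5,10,20}  Σf=1+8+64+125+1000+8000=9198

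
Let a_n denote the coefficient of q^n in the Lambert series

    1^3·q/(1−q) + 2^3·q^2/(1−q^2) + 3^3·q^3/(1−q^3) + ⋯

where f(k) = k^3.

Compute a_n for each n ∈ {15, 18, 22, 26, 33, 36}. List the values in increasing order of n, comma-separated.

3528, 6813, 11988, 19782, 37296, 55261

q^15  k|15↦f(k): 15:3375 5:125 3:27 1:1  a_15=3528
[q^18] f(1)=1,f(2)=8,f(3)=27,f(6)=216,f(9)=729,f(18)=5832 ⇒ 6813
n=22: 1·22 2·11 11·2 22·1  f→[1+8+1331+10648]=11988
d|26:{26,13,2,1}  Σf=17576+2197+8+1=19782
n=33: 1·33 3·11 11·3 33·1  f→[1+27+1331+35937]=37296
[q^36] f(36)=46656,f(18)=5832,f(12)=1728,f(9)=729,f(6)=216,f(4)=64,f(3)=27,f(2)=8,f(1)=1 ⇒ 55261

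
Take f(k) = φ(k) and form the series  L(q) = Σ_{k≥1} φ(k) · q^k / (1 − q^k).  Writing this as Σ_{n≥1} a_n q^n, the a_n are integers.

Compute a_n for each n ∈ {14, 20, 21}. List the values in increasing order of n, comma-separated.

d|14:{14,7,2,1}  Σφ=6+6+1+1=14
d|20:{1,2,4,5,10,20}  Σφ=1+1+2+4+4+8=20
[q^21] φ(21)=12,φ(7)=6,φ(3)=2,φ(1)=1 ⇒ 21

14, 20, 21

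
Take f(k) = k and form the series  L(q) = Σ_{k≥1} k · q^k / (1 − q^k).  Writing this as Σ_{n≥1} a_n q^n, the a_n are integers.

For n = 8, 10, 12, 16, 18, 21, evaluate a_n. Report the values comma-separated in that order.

n=8: 1·8 2·4 4·2 8·1  f→[1+2+4+8]=15
[q^10] f(10)=10,f(5)=5,f(2)=2,f(1)=1 ⇒ 18
n=12: 12·1 6·2 4·3 3·4 2·6 1·12  f→[12+6+4+3+2+1]=28
d|16:{1,2,4,8,16}  Σf=1+2+4+8+16=31
d|18:{1,2,3,6,9,18}  Σf=1+2+3+6+9+18=39
q^21  k|21↦f(k): 1:1 3:3 7:7 21:21  a_21=32

15, 18, 28, 31, 39, 32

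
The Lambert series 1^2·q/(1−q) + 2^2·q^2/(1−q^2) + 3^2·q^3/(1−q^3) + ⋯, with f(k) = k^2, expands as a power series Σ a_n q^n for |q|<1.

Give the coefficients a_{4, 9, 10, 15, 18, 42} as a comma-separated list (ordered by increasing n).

[q^4] f(4)=16,f(2)=4,f(1)=1 ⇒ 21
[q^9] f(1)=1,f(3)=9,f(9)=81 ⇒ 91
n=10: 1·10 2·5 5·2 10·1  f→[1+4+25+100]=130
d|15:{1,3,5,15}  Σf=1+9+25+225=260
[q^18] f(1)=1,f(2)=4,f(3)=9,f(6)=36,f(9)=81,f(18)=324 ⇒ 455
d|42:{1,2,3,6,7,14,21,42}  Σf=1+4+9+36+49+196+441+1764=2500

21, 91, 130, 260, 455, 2500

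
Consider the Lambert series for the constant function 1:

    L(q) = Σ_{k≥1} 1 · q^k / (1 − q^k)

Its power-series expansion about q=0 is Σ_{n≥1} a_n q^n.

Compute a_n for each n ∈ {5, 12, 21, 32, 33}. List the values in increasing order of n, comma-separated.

2, 6, 4, 6, 4

q^5  k|5↦f(k): 1:1 5:1  a_5=2
n=12: 12·1 6·2 4·3 3·4 2·6 1·12  f→[1+1+1+1+1+1]=6
n=21: 21·1 7·3 3·7 1·21  f→[1+1+1+1]=4
q^32  k|32↦f(k): 1:1 2:1 4:1 8:1 16:1 32:1  a_32=6
[q^33] f(33)=1,f(11)=1,f(3)=1,f(1)=1 ⇒ 4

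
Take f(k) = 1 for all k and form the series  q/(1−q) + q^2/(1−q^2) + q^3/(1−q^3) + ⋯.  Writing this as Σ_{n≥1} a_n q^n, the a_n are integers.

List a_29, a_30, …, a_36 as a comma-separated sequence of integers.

2, 8, 2, 6, 4, 4, 4, 9

[q^29] f(1)=1,f(29)=1 ⇒ 2
q^30  k|30↦f(k): 30:1 15:1 10:1 6:1 5:1 3:1 2:1 1:1  a_30=8
d|31:{1,31}  Σf=1+1=2
q^32  k|32↦f(k): 1:1 2:1 4:1 8:1 16:1 32:1  a_32=6
d|33:{33,11,3,1}  Σf=1+1+1+1=4
q^34  k|34↦f(k): 34:1 17:1 2:1 1:1  a_34=4
d|35:{35,7,5,1}  Σf=1+1+1+1=4
n=36: 1·36 2·18 3·12 4·9 6·6 9·4 12·3 18·2 36·1  f→[1+1+1+1+1+1+1+1+1]=9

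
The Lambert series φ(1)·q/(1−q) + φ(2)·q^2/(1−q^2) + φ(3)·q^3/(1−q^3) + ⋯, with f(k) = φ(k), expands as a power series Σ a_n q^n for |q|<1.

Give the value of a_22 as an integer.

[q^22] φ(1)=1,φ(2)=1,φ(11)=10,φ(22)=10 ⇒ 22

a_22 = 22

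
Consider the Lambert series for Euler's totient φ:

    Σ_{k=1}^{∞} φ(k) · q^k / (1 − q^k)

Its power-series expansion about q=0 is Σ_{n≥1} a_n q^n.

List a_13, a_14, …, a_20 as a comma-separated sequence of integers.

[q^13] φ(13)=12,φ(1)=1 ⇒ 13
n=14: 14·1 7·2 2·7 1·14  φ→[6+6+1+1]=14
n=15: 1·15 3·5 5·3 15·1  φ→[1+2+4+8]=15
n=16: 16·1 8·2 4·4 2·8 1·16  φ→[8+4+2+1+1]=16
q^17  k|17↦φ(k): 17:16 1:1  a_17=17
d|18:{18,9,6,3,2,1}  Σφ=6+6+2+2+1+1=18
[q^19] φ(1)=1,φ(19)=18 ⇒ 19
d|20:{1,2,4,5,10,20}  Σφ=1+1+2+4+4+8=20

13, 14, 15, 16, 17, 18, 19, 20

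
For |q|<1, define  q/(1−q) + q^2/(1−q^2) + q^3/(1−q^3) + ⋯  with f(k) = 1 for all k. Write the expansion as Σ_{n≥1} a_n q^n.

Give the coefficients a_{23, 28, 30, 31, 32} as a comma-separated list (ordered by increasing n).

n=23: 23·1 1·23  f→[1+1]=2
[q^28] f(28)=1,f(14)=1,f(7)=1,f(4)=1,f(2)=1,f(1)=1 ⇒ 6
d|30:{30,15,10,6,5,3,2,1}  Σf=1+1+1+1+1+1+1+1=8
n=31: 1·31 31·1  f→[1+1]=2
[q^32] f(1)=1,f(2)=1,f(4)=1,f(8)=1,f(16)=1,f(32)=1 ⇒ 6

2, 6, 8, 2, 6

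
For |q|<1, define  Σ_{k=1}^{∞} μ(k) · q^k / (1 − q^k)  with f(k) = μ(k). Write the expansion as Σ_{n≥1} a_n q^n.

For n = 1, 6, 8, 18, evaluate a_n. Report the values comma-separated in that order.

1, 0, 0, 0

d|1:{1}  Σμ=1=1
q^6  k|6↦μ(k): 1:1 2:-1 3:-1 6:1  a_6=0
q^8  k|8↦μ(k): 1:1 2:-1 4:0 8:0  a_8=0
q^18  k|18↦μ(k): 1:1 2:-1 3:-1 6:1 9:0 18:0  a_18=0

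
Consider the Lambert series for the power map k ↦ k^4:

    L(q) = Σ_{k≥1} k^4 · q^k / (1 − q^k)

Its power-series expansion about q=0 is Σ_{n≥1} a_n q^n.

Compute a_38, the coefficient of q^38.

n=38: 38·1 19·2 2·19 1·38  f→[2085136+130321+16+1]=2215474

a_38 = 2215474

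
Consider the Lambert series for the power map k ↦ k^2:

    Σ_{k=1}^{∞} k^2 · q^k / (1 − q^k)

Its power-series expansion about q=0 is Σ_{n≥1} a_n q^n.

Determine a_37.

a_37 = 1370

[q^37] f(37)=1369,f(1)=1 ⇒ 1370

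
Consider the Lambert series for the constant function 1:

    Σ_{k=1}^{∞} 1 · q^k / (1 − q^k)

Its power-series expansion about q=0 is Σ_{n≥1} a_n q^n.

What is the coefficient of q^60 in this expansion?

[q^60] f(60)=1,f(30)=1,f(20)=1,f(15)=1,f(12)=1,f(10)=1,f(6)=1,f(5)=1,f(4)=1,f(3)=1,f(2)=1,f(1)=1 ⇒ 12

a_60 = 12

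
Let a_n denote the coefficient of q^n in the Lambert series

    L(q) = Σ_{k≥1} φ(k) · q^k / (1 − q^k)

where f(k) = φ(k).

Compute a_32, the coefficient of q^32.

n=32: 32·1 16·2 8·4 4·8 2·16 1·32  φ→[16+8+4+2+1+1]=32

a_32 = 32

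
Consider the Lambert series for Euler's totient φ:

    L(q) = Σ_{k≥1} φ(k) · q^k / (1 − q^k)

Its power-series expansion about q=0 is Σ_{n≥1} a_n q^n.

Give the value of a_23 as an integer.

q^23  k|23↦φ(k): 23:22 1:1  a_23=23

a_23 = 23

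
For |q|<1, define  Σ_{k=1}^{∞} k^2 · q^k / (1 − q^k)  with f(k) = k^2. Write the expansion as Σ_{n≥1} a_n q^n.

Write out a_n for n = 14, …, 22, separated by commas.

q^14  k|14↦f(k): 14:196 7:49 2:4 1:1  a_14=250
[q^15] f(15)=225,f(5)=25,f(3)=9,f(1)=1 ⇒ 260
n=16: 1·16 2·8 4·4 8·2 16·1  f→[1+4+16+64+256]=341
n=17: 1·17 17·1  f→[1+289]=290
[q^18] f(1)=1,f(2)=4,f(3)=9,f(6)=36,f(9)=81,f(18)=324 ⇒ 455
q^19  k|19↦f(k): 19:361 1:1  a_19=362
d|20:{1,2,4,5,10,20}  Σf=1+4+16+25+100+400=546
n=21: 21·1 7·3 3·7 1·21  f→[441+49+9+1]=500
q^22  k|22↦f(k): 22:484 11:121 2:4 1:1  a_22=610

250, 260, 341, 290, 455, 362, 546, 500, 610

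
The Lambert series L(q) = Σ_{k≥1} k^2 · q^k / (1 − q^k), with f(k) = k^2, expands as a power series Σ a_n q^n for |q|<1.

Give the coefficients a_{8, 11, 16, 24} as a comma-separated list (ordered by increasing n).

d|8:{1,2,4,8}  Σf=1+4+16+64=85
q^11  k|11↦f(k): 1:1 11:121  a_11=122
n=16: 1·16 2·8 4·4 8·2 16·1  f→[1+4+16+64+256]=341
d|24:{1,2,3,4,6,8,12,24}  Σf=1+4+9+16+36+64+144+576=850

85, 122, 341, 850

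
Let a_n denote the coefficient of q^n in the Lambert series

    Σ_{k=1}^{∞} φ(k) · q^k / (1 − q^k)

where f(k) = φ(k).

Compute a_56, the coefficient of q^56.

d|56:{1,2,4,7,8,14,28,56}  Σφ=1+1+2+6+4+6+12+24=56

a_56 = 56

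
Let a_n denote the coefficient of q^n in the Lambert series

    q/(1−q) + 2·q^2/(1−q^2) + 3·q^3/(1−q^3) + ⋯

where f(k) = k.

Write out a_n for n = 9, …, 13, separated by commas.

13, 18, 12, 28, 14

n=9: 1·9 3·3 9·1  f→[1+3+9]=13
[q^10] f(10)=10,f(5)=5,f(2)=2,f(1)=1 ⇒ 18
[q^11] f(11)=11,f(1)=1 ⇒ 12
n=12: 12·1 6·2 4·3 3·4 2·6 1·12  f→[12+6+4+3+2+1]=28
d|13:{1,13}  Σf=1+13=14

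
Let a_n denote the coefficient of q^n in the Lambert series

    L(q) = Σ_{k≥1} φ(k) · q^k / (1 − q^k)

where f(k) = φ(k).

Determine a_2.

n=2: 1·2 2·1  φ→[1+1]=2

a_2 = 2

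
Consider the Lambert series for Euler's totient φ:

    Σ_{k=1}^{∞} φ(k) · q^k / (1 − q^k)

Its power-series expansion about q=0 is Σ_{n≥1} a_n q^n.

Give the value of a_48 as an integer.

[q^48] φ(48)=16,φ(24)=8,φ(16)=8,φ(12)=4,φ(8)=4,φ(6)=2,φ(4)=2,φ(3)=2,φ(2)=1,φ(1)=1 ⇒ 48

a_48 = 48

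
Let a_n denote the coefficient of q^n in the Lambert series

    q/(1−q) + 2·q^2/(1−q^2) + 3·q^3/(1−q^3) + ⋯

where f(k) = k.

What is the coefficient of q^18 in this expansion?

a_18 = 39

n=18: 1·18 2·9 3·6 6·3 9·2 18·1  f→[1+2+3+6+9+18]=39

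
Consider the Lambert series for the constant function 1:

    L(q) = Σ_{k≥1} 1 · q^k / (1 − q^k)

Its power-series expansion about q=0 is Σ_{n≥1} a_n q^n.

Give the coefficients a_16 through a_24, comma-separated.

5, 2, 6, 2, 6, 4, 4, 2, 8

q^16  k|16↦f(k): 1:1 2:1 4:1 8:1 16:1  a_16=5
q^17  k|17↦f(k): 1:1 17:1  a_17=2
d|18:{18,9,6,3,2,1}  Σf=1+1+1+1+1+1=6
[q^19] f(1)=1,f(19)=1 ⇒ 2
[q^20] f(20)=1,f(10)=1,f(5)=1,f(4)=1,f(2)=1,f(1)=1 ⇒ 6
q^21  k|21↦f(k): 21:1 7:1 3:1 1:1  a_21=4
d|22:{1,2,11,22}  Σf=1+1+1+1=4
[q^23] f(1)=1,f(23)=1 ⇒ 2
d|24:{1,2,3,4,6,8,12,24}  Σf=1+1+1+1+1+1+1+1=8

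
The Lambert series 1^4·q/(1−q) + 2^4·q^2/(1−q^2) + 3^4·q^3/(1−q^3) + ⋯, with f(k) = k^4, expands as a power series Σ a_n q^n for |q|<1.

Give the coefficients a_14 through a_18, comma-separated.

40834, 51332, 69905, 83522, 112931

n=14: 1·14 2·7 7·2 14·1  f→[1+16+2401+38416]=40834
q^15  k|15↦f(k): 15:50625 5:625 3:81 1:1  a_15=51332
d|16:{16,8,4,2,1}  Σf=65536+4096+256+16+1=69905
n=17: 17·1 1·17  f→[83521+1]=83522
d|18:{18,9,6,3,2,1}  Σf=104976+6561+1296+81+16+1=112931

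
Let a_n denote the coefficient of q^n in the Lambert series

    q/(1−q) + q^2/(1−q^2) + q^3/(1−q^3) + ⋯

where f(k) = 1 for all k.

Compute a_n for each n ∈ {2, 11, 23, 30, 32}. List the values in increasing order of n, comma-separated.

2, 2, 2, 8, 6

q^2  k|2↦f(k): 1:1 2:1  a_2=2
[q^11] f(11)=1,f(1)=1 ⇒ 2
[q^23] f(23)=1,f(1)=1 ⇒ 2
q^30  k|30↦f(k): 30:1 15:1 10:1 6:1 5:1 3:1 2:1 1:1  a_30=8
n=32: 1·32 2·16 4·8 8·4 16·2 32·1  f→[1+1+1+1+1+1]=6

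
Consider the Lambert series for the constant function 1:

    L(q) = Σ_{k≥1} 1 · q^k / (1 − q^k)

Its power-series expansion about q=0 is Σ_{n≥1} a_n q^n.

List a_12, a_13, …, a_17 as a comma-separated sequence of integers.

n=12: 12·1 6·2 4·3 3·4 2·6 1·12  f→[1+1+1+1+1+1]=6
[q^13] f(13)=1,f(1)=1 ⇒ 2
[q^14] f(14)=1,f(7)=1,f(2)=1,f(1)=1 ⇒ 4
n=15: 1·15 3·5 5·3 15·1  f→[1+1+1+1]=4
q^16  k|16↦f(k): 16:1 8:1 4:1 2:1 1:1  a_16=5
[q^17] f(17)=1,f(1)=1 ⇒ 2

6, 2, 4, 4, 5, 2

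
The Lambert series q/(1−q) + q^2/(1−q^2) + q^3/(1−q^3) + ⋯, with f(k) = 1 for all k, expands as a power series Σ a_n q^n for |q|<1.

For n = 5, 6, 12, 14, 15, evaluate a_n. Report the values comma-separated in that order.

q^5  k|5↦f(k): 5:1 1:1  a_5=2
q^6  k|6↦f(k): 6:1 3:1 2:1 1:1  a_6=4
n=12: 1·12 2·6 3·4 4·3 6·2 12·1  f→[1+1+1+1+1+1]=6
q^14  k|14↦f(k): 14:1 7:1 2:1 1:1  a_14=4
[q^15] f(15)=1,f(5)=1,f(3)=1,f(1)=1 ⇒ 4

2, 4, 6, 4, 4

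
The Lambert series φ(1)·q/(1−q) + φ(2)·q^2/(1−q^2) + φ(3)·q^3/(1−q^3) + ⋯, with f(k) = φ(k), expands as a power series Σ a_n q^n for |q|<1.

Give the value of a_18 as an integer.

q^18  k|18↦φ(k): 18:6 9:6 6:2 3:2 2:1 1:1  a_18=18

a_18 = 18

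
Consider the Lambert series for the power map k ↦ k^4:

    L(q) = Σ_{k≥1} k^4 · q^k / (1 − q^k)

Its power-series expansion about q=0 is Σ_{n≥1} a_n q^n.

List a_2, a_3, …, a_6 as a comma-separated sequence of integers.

q^2  k|2↦f(k): 2:16 1:1  a_2=17
q^3  k|3↦f(k): 1:1 3:81  a_3=82
n=4: 4·1 2·2 1·4  f→[256+16+1]=273
d|5:{1,5}  Σf=1+625=626
n=6: 1·6 2·3 3·2 6·1  f→[1+16+81+1296]=1394

17, 82, 273, 626, 1394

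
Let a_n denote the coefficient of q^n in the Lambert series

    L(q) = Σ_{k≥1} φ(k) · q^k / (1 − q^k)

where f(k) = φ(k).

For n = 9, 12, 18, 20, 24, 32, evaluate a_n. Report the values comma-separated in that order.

q^9  k|9↦φ(k): 1:1 3:2 9:6  a_9=9
[q^12] φ(12)=4,φ(6)=2,φ(4)=2,φ(3)=2,φ(2)=1,φ(1)=1 ⇒ 12
d|18:{18,9,6,3,2,1}  Σφ=6+6+2+2+1+1=18
[q^20] φ(1)=1,φ(2)=1,φ(4)=2,φ(5)=4,φ(10)=4,φ(20)=8 ⇒ 20
q^24  k|24↦φ(k): 1:1 2:1 3:2 4:2 6:2 8:4 12:4 24:8  a_24=24
q^32  k|32↦φ(k): 1:1 2:1 4:2 8:4 16:8 32:16  a_32=32

9, 12, 18, 20, 24, 32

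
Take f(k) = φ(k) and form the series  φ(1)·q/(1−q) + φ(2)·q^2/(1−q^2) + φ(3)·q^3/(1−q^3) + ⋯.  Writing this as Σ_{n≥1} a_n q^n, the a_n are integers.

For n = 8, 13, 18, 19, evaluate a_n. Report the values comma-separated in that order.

[q^8] φ(1)=1,φ(2)=1,φ(4)=2,φ(8)=4 ⇒ 8
n=13: 13·1 1·13  φ→[12+1]=13
q^18  k|18↦φ(k): 1:1 2:1 3:2 6:2 9:6 18:6  a_18=18
d|19:{19,1}  Σφ=18+1=19

8, 13, 18, 19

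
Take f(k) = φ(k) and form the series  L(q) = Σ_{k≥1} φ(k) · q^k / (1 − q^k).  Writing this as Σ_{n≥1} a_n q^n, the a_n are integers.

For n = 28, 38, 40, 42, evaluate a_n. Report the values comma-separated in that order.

d|28:{1,2,4,7,14,28}  Σφ=1+1+2+6+6+12=28
q^38  k|38↦φ(k): 38:18 19:18 2:1 1:1  a_38=38
[q^40] φ(40)=16,φ(20)=8,φ(10)=4,φ(8)=4,φ(5)=4,φ(4)=2,φ(2)=1,φ(1)=1 ⇒ 40
n=42: 1·42 2·21 3·14 6·7 7·6 14·3 21·2 42·1  φ→[1+1+2+2+6+6+12+12]=42

28, 38, 40, 42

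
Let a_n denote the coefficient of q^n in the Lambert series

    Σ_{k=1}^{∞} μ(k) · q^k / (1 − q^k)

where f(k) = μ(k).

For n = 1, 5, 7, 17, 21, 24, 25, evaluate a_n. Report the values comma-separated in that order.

1, 0, 0, 0, 0, 0, 0

[q^1] μ(1)=1 ⇒ 1
n=5: 1·5 5·1  μ→[1+(-1)]=0
[q^7] μ(1)=1,μ(7)=-1 ⇒ 0
[q^17] μ(17)=-1,μ(1)=1 ⇒ 0
d|21:{21,7,3,1}  Σμ=1+(-1)+(-1)+1=0
d|24:{24,12,8,6,4,3,2,1}  Σμ=0+0+0+1+0+(-1)+(-1)+1=0
[q^25] μ(1)=1,μ(5)=-1,μ(25)=0 ⇒ 0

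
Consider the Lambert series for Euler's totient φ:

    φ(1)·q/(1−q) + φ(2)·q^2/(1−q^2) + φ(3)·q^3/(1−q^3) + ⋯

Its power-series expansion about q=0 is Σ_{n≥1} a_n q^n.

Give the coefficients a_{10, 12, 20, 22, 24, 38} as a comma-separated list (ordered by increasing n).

q^10  k|10↦φ(k): 1:1 2:1 5:4 10:4  a_10=10
q^12  k|12↦φ(k): 12:4 6:2 4:2 3:2 2:1 1:1  a_12=12
q^20  k|20↦φ(k): 20:8 10:4 5:4 4:2 2:1 1:1  a_20=20
[q^22] φ(22)=10,φ(11)=10,φ(2)=1,φ(1)=1 ⇒ 22
[q^24] φ(24)=8,φ(12)=4,φ(8)=4,φ(6)=2,φ(4)=2,φ(3)=2,φ(2)=1,φ(1)=1 ⇒ 24
[q^38] φ(1)=1,φ(2)=1,φ(19)=18,φ(38)=18 ⇒ 38

10, 12, 20, 22, 24, 38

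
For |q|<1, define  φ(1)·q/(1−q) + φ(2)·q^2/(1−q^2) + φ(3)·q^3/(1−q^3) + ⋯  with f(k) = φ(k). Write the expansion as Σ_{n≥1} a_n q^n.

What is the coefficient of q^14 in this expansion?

d|14:{14,7,2,1}  Σφ=6+6+1+1=14

a_14 = 14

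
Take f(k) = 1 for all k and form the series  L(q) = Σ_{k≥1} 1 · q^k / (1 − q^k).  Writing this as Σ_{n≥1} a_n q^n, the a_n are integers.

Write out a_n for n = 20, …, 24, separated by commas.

[q^20] f(1)=1,f(2)=1,f(4)=1,f(5)=1,f(10)=1,f(20)=1 ⇒ 6
[q^21] f(1)=1,f(3)=1,f(7)=1,f(21)=1 ⇒ 4
n=22: 1·22 2·11 11·2 22·1  f→[1+1+1+1]=4
q^23  k|23↦f(k): 23:1 1:1  a_23=2
n=24: 24·1 12·2 8·3 6·4 4·6 3·8 2·12 1·24  f→[1+1+1+1+1+1+1+1]=8

6, 4, 4, 2, 8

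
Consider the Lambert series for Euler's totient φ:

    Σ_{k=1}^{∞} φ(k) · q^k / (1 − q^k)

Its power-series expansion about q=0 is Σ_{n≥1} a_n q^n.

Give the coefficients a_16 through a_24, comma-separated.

[q^16] φ(16)=8,φ(8)=4,φ(4)=2,φ(2)=1,φ(1)=1 ⇒ 16
n=17: 17·1 1·17  φ→[16+1]=17
q^18  k|18↦φ(k): 18:6 9:6 6:2 3:2 2:1 1:1  a_18=18
n=19: 1·19 19·1  φ→[1+18]=19
[q^20] φ(20)=8,φ(10)=4,φ(5)=4,φ(4)=2,φ(2)=1,φ(1)=1 ⇒ 20
d|21:{1,3,7,21}  Σφ=1+2+6+12=21
n=22: 22·1 11·2 2·11 1·22  φ→[10+10+1+1]=22
d|23:{1,23}  Σφ=1+22=23
n=24: 24·1 12·2 8·3 6·4 4·6 3·8 2·12 1·24  φ→[8+4+4+2+2+2+1+1]=24

16, 17, 18, 19, 20, 21, 22, 23, 24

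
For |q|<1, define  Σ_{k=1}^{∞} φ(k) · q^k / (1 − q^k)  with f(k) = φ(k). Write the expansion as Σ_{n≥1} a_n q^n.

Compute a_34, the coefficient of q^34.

[q^34] φ(1)=1,φ(2)=1,φ(17)=16,φ(34)=16 ⇒ 34

a_34 = 34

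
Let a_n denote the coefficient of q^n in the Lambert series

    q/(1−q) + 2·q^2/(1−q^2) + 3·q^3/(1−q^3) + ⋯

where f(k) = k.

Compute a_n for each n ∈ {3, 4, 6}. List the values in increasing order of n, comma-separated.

4, 7, 12

n=3: 1·3 3·1  f→[1+3]=4
d|4:{1,2,4}  Σf=1+2+4=7
[q^6] f(6)=6,f(3)=3,f(2)=2,f(1)=1 ⇒ 12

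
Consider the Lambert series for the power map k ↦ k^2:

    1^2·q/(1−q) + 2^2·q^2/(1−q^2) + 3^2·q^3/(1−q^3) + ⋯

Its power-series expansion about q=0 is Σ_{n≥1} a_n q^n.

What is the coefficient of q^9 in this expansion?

a_9 = 91

d|9:{1,3,9}  Σf=1+9+81=91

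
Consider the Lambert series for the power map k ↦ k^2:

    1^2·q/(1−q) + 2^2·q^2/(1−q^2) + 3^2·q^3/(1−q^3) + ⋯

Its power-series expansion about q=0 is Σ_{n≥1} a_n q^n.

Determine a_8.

n=8: 1·8 2·4 4·2 8·1  f→[1+4+16+64]=85

a_8 = 85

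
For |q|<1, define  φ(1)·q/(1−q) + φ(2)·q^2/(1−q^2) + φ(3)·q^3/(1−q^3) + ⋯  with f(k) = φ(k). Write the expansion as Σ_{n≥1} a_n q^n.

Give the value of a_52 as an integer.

[q^52] φ(52)=24,φ(26)=12,φ(13)=12,φ(4)=2,φ(2)=1,φ(1)=1 ⇒ 52

a_52 = 52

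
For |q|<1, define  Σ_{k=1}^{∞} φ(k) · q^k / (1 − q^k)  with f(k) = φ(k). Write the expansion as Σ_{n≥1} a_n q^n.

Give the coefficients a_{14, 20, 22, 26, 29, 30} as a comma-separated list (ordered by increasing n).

d|14:{14,7,2,1}  Σφ=6+6+1+1=14
[q^20] φ(20)=8,φ(10)=4,φ(5)=4,φ(4)=2,φ(2)=1,φ(1)=1 ⇒ 20
q^22  k|22↦φ(k): 22:10 11:10 2:1 1:1  a_22=22
d|26:{1,2,13,26}  Σφ=1+1+12+12=26
q^29  k|29↦φ(k): 1:1 29:28  a_29=29
d|30:{30,15,10,6,5,3,2,1}  Σφ=8+8+4+2+4+2+1+1=30

14, 20, 22, 26, 29, 30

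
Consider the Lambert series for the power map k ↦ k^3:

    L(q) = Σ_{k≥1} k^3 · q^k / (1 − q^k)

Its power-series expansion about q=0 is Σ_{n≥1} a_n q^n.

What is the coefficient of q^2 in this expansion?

n=2: 1·2 2·1  f→[1+8]=9

a_2 = 9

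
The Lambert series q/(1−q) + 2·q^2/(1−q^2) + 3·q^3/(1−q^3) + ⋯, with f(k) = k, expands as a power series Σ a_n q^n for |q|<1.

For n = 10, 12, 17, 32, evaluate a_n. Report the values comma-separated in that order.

18, 28, 18, 63

q^10  k|10↦f(k): 10:10 5:5 2:2 1:1  a_10=18
q^12  k|12↦f(k): 12:12 6:6 4:4 3:3 2:2 1:1  a_12=28
n=17: 1·17 17·1  f→[1+17]=18
q^32  k|32↦f(k): 32:32 16:16 8:8 4:4 2:2 1:1  a_32=63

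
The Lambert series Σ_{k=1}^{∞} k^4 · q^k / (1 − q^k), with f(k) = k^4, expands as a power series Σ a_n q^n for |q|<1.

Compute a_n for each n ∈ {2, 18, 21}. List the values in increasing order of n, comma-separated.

q^2  k|2↦f(k): 1:1 2:16  a_2=17
n=18: 18·1 9·2 6·3 3·6 2·9 1·18  f→[104976+6561+1296+81+16+1]=112931
d|21:{1,3,7,21}  Σf=1+81+2401+194481=196964

17, 112931, 196964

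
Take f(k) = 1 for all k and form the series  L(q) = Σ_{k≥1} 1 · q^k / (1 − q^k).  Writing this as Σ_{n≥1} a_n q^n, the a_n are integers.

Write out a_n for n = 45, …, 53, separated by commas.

n=45: 1·45 3·15 5·9 9·5 15·3 45·1  f→[1+1+1+1+1+1]=6
q^46  k|46↦f(k): 46:1 23:1 2:1 1:1  a_46=4
d|47:{1,47}  Σf=1+1=2
d|48:{48,24,16,12,8,6,4,3,2,1}  Σf=1+1+1+1+1+1+1+1+1+1=10
n=49: 49·1 7·7 1·49  f→[1+1+1]=3
q^50  k|50↦f(k): 1:1 2:1 5:1 10:1 25:1 50:1  a_50=6
q^51  k|51↦f(k): 51:1 17:1 3:1 1:1  a_51=4
n=52: 52·1 26·2 13·4 4·13 2·26 1·52  f→[1+1+1+1+1+1]=6
d|53:{1,53}  Σf=1+1=2

6, 4, 2, 10, 3, 6, 4, 6, 2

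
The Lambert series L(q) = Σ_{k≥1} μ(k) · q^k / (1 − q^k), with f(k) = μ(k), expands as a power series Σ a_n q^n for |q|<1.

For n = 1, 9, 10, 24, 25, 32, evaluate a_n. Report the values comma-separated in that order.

[q^1] μ(1)=1 ⇒ 1
q^9  k|9↦μ(k): 1:1 3:-1 9:0  a_9=0
d|10:{10,5,2,1}  Σμ=1+(-1)+(-1)+1=0
n=24: 24·1 12·2 8·3 6·4 4·6 3·8 2·12 1·24  μ→[0+0+0+1+0+(-1)+(-1)+1]=0
n=25: 1·25 5·5 25·1  μ→[1+(-1)+0]=0
n=32: 32·1 16·2 8·4 4·8 2·16 1·32  μ→[0+0+0+0+(-1)+1]=0

1, 0, 0, 0, 0, 0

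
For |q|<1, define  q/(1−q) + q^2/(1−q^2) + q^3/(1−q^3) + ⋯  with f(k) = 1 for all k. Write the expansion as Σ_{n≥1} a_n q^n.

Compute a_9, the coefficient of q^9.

a_9 = 3

n=9: 9·1 3·3 1·9  f→[1+1+1]=3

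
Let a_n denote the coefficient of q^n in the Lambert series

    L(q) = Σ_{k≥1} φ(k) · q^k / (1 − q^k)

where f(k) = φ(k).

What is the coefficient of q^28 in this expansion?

q^28  k|28↦φ(k): 1:1 2:1 4:2 7:6 14:6 28:12  a_28=28

a_28 = 28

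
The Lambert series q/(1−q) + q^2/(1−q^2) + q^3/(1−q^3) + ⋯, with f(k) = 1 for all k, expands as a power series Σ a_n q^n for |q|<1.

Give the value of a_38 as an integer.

a_38 = 4

n=38: 38·1 19·2 2·19 1·38  f→[1+1+1+1]=4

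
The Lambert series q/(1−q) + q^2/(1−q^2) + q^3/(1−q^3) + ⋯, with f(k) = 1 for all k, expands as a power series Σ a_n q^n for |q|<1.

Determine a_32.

[q^32] f(1)=1,f(2)=1,f(4)=1,f(8)=1,f(16)=1,f(32)=1 ⇒ 6

a_32 = 6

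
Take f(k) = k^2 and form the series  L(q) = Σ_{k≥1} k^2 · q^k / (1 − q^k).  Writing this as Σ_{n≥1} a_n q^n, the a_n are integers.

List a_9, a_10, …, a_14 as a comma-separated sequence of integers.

n=9: 9·1 3·3 1·9  f→[81+9+1]=91
d|10:{1,2,5,10}  Σf=1+4+25+100=130
n=11: 11·1 1·11  f→[121+1]=122
d|12:{1,2,3,4,6,12}  Σf=1+4+9+16+36+144=210
n=13: 1·13 13·1  f→[1+169]=170
[q^14] f(14)=196,f(7)=49,f(2)=4,f(1)=1 ⇒ 250

91, 130, 122, 210, 170, 250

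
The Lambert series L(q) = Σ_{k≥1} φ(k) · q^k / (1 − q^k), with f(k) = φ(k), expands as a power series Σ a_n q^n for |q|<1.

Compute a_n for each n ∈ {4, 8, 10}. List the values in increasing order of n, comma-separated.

q^4  k|4↦φ(k): 1:1 2:1 4:2  a_4=4
[q^8] φ(1)=1,φ(2)=1,φ(4)=2,φ(8)=4 ⇒ 8
[q^10] φ(10)=4,φ(5)=4,φ(2)=1,φ(1)=1 ⇒ 10

4, 8, 10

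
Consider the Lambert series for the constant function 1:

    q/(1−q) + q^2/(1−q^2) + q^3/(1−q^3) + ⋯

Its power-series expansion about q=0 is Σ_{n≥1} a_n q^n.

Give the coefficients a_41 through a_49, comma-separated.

2, 8, 2, 6, 6, 4, 2, 10, 3

n=41: 41·1 1·41  f→[1+1]=2
q^42  k|42↦f(k): 1:1 2:1 3:1 6:1 7:1 14:1 21:1 42:1  a_42=8
n=43: 43·1 1·43  f→[1+1]=2
d|44:{44,22,11,4,2,1}  Σf=1+1+1+1+1+1=6
d|45:{45,15,9,5,3,1}  Σf=1+1+1+1+1+1=6
[q^46] f(1)=1,f(2)=1,f(23)=1,f(46)=1 ⇒ 4
[q^47] f(1)=1,f(47)=1 ⇒ 2
[q^48] f(1)=1,f(2)=1,f(3)=1,f(4)=1,f(6)=1,f(8)=1,f(12)=1,f(16)=1,f(24)=1,f(48)=1 ⇒ 10
q^49  k|49↦f(k): 49:1 7:1 1:1  a_49=3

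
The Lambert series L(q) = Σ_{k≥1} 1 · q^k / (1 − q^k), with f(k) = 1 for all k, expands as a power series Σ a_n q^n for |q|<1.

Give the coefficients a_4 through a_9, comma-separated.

n=4: 1·4 2·2 4·1  f→[1+1+1]=3
[q^5] f(5)=1,f(1)=1 ⇒ 2
[q^6] f(1)=1,f(2)=1,f(3)=1,f(6)=1 ⇒ 4
q^7  k|7↦f(k): 1:1 7:1  a_7=2
[q^8] f(8)=1,f(4)=1,f(2)=1,f(1)=1 ⇒ 4
[q^9] f(9)=1,f(3)=1,f(1)=1 ⇒ 3

3, 2, 4, 2, 4, 3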